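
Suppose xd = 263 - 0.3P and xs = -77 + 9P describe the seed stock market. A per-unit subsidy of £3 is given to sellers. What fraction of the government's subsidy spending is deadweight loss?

Pre-subsidy: 263 - 0.3P = -77 + 9P gives P* = 3400/93, x* = 7813/31.
With the subsidy, sellers receive Ps = Pb + 3 for each unit, where Pb is the price buyers pay.
Supply in terms of Pb becomes xs = -77 + 9(Pb + 3) = -50 + 9Pb. Setting this equal to demand: 263 - 0.3Pb = -50 + 9Pb, so Pb = 3130/93.
Sellers receive Ps = 3130/93 + 3 = 3409/93; x' = 263 − 0.3·(3130/93) = 7840/31.
ΔCS = ½(7813/31 + 7840/31)(3400/93 − 3130/93) = 704385/961; ΔPS = ½(7813/31 + 7840/31)(3409/93 − 3400/93) = 46959/1922.
Government spending = 3 × 7840/31 = 23520/31.
DWL = ½ × 3 × (7840/31 − 7813/31) = 81/62; fraction = (81/62) / (23520/31) = 27/15680.

DWL / government spending = 27/15680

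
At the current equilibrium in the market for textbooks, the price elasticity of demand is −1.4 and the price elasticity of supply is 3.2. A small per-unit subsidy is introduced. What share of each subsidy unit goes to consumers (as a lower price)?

For a small subsidy around the equilibrium, the benefit split depends on the relative slopes, which at a point are proportional to the elasticities.
Buyer share = εs/(εs + |εd|) = 3.2/(3.2 + 1.4) = 16/23; seller share = |εd|/(εs + |εd|) = 7/23.

Consumer share = 16/23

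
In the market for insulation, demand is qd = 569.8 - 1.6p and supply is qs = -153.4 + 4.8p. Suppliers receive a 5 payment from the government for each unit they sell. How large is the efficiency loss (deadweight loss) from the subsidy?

Pre-subsidy: 569.8 - 1.6p = -153.4 + 4.8p gives p* = 113, q* = 389.
With the subsidy, sellers receive ps = pb + 5 for each unit, where pb is the price buyers pay.
Supply in terms of pb becomes qs = -153.4 + 4.8(pb + 5) = -129.4 + 4.8pb. Setting this equal to demand: 569.8 - 1.6pb = -129.4 + 4.8pb, so pb = 109.25.
Sellers receive ps = 109.25 + 5 = 114.25; q' = 569.8 − 1.6·109.25 = 395.
The subsidy expands output by 395 − 389 = 6 past the efficient level; on those units the gap between marginal cost and willingness to pay runs from 0 up to 5.
DWL = ½ × 5 × 6 = 15.

Deadweight loss = 15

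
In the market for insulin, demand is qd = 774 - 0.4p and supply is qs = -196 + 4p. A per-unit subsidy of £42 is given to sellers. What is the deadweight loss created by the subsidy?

Pre-subsidy: 774 - 0.4p = -196 + 4p gives p* = 2425/11, q* = 7544/11.
With the subsidy, sellers receive ps = pb + 42 for each unit, where pb is the price buyers pay.
Supply in terms of pb becomes qs = -196 + 4(pb + 42) = -28 + 4pb. Setting this equal to demand: 774 - 0.4pb = -28 + 4pb, so pb = 2005/11.
Sellers receive ps = 2005/11 + 42 = 2467/11; q' = 774 − 0.4·(2005/11) = 7712/11.
The subsidy expands output by 7712/11 − 7544/11 = 168/11 past the efficient level; on those units the gap between marginal cost and willingness to pay runs from 0 up to 42.
DWL = ½ × 42 × 168/11 = 3528/11.

Deadweight loss = 3528/11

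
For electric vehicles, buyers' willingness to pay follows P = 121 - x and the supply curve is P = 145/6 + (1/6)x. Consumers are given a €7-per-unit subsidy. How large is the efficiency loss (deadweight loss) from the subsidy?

Deadweight loss = €21

Pre-subsidy: 121 - x = 145/6 + (1/6)x gives x* = 83 and P* = 38.
With the rebate, buyers effectively pay Pb = Ps − 7, where Ps is the price sellers receive.
On the curves, Pb = 121 - x and Ps = 145/6 + (1/6)x; the wedge Ps − Pb = 7 gives 145/6 + (1/6)x − (121 - x) = 7, so x' = 89.
Then Pb = 121 − 1·89 = 32 and Ps = 145/6 + (1/6)·89 = 39.
The subsidy expands output by 89 − 83 = 6 past the efficient level; on those units the gap between marginal cost and willingness to pay runs from 0 up to 7.
DWL = ½ × 7 × 6 = 21.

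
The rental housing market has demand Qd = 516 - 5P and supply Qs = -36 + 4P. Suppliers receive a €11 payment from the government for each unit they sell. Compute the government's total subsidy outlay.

Government cost = 23144/9

Pre-subsidy: 516 - 5P = -36 + 4P gives P* = 184/3, Q* = 628/3.
With the subsidy, sellers receive Ps = Pb + 11 for each unit, where Pb is the price buyers pay.
Supply in terms of Pb becomes Qs = -36 + 4(Pb + 11) = 8 + 4Pb. Setting this equal to demand: 516 - 5Pb = 8 + 4Pb, so Pb = 508/9.
Sellers receive Ps = 508/9 + 11 = 607/9; Q' = 516 − 5·(508/9) = 2104/9.
Government outlay = subsidy × quantity = 11 × 2104/9 = 23144/9.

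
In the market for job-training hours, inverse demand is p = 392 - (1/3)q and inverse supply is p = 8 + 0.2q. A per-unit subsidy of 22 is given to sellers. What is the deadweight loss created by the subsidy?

Pre-subsidy: 392 - (1/3)q = 8 + 0.2q gives q* = 720 and p* = 152.
With the subsidy, sellers receive ps = pb + 22 for each unit, where pb is the price buyers pay.
On the curves, pb = 392 - (1/3)q and ps = 8 + 0.2q; the wedge ps − pb = 22 gives 8 + 0.2q − (392 - (1/3)q) = 22, so q' = 761.25.
Then pb = 392 − (1/3)·761.25 = 138.25 and ps = 8 + 0.2·761.25 = 160.25.
The subsidy expands output by 761.25 − 720 = 41.25 past the efficient level; on those units the gap between marginal cost and willingness to pay runs from 0 up to 22.
DWL = ½ × 22 × 41.25 = 453.75.

Deadweight loss = 453.75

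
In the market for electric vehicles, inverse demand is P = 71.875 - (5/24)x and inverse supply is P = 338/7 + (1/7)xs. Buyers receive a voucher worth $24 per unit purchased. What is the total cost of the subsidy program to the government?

Government cost = 191880/59

Pre-subsidy: 71.875 - (5/24)x = 338/7 + (1/7)x gives x* = 3963/59 and P* = 3415/59.
With the rebate, buyers effectively pay Pb = Ps − 24, where Ps is the price sellers receive.
On the curves, Pb = 71.875 - (5/24)x and Ps = 338/7 + (1/7)x; the wedge Ps − Pb = 24 gives 338/7 + (1/7)x − (71.875 - (5/24)x) = 24, so x' = 7995/59.
Then Pb = 71.875 − (5/24)·(7995/59) = 2575/59 and Ps = 338/7 + (1/7)·(7995/59) = 3991/59.
Government outlay = subsidy × quantity = 24 × 7995/59 = 191880/59.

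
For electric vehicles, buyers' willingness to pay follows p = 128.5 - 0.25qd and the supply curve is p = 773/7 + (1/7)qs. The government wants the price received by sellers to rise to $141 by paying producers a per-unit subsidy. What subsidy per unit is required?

Required subsidy s = $66 per unit

At a seller price of 141, quantity supplied is -773 + 7·141 = 214.
Buyers absorb 214 only when they pay pb = 128.5 − 0.25·214 = 75.
s = ps − pb = 141 − 75 = 66.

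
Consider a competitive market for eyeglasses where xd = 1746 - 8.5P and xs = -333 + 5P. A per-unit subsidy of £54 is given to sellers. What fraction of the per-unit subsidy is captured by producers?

Pre-subsidy: 1746 - 8.5P = -333 + 5P gives P* = 154, x* = 437.
With the subsidy, sellers receive Ps = Pb + 54 for each unit, where Pb is the price buyers pay.
Supply in terms of Pb becomes xs = -333 + 5(Pb + 54) = -63 + 5Pb. Setting this equal to demand: 1746 - 8.5Pb = -63 + 5Pb, so Pb = 134.
Sellers receive Ps = 134 + 54 = 188; x' = 1746 − 8.5·134 = 607.
Buyers' price falls by P* − Pb = 154 − 134 = 20; sellers' price rises by Ps − P* = 188 − 154 = 34.
So producers capture 34/54 = 17/27 of each unit of subsidy.

Producer share = 17/27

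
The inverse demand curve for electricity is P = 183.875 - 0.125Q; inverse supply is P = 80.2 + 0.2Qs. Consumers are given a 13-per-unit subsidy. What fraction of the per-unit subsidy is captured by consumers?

Consumer share = 5/13

Pre-subsidy: 183.875 - 0.125Q = 80.2 + 0.2Q gives Q* = 319 and P* = 144.
With the rebate, buyers effectively pay Pb = Ps − 13, where Ps is the price sellers receive.
On the curves, Pb = 183.875 - 0.125Q and Ps = 80.2 + 0.2Q; the wedge Ps − Pb = 13 gives 80.2 + 0.2Q − (183.875 - 0.125Q) = 13, so Q' = 359.
Then Pb = 183.875 − 0.125·359 = 139 and Ps = 80.2 + 0.2·359 = 152.
Buyers' price falls by P* − Pb = 144 − 139 = 5; sellers' price rises by Ps − P* = 152 − 144 = 8.
So consumers capture 5/13 = 5/13 of each unit of subsidy.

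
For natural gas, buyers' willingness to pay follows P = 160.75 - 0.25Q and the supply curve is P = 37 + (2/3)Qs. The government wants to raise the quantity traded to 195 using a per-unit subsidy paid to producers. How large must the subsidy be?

Required subsidy s = 55 per unit

At Q = 195, from the demand curve buyers pay Pb = 160.75 − 0.25·195 = 112; from the supply curve sellers need Ps = 37 + (2/3)·195 = 167.
The subsidy must fill the gap: s = Ps − Pb = 167 − 112 = 55.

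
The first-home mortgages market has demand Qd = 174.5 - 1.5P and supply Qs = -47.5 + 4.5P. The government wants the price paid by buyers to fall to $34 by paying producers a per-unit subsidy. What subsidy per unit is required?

At a buyer price of 34, quantity demanded is 174.5 − 1.5·34 = 123.5.
Sellers supply 123.5 only when they receive Ps with -47.5 + 4.5·Ps = 123.5, i.e. Ps = 38.
s = Ps − Pb = 38 − 34 = 4.

Required subsidy s = $4 per unit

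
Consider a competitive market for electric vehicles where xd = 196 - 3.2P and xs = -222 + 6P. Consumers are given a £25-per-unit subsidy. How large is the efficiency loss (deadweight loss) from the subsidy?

Deadweight loss = 15000/23

Pre-subsidy: 196 - 3.2P = -222 + 6P gives P* = 1045/23, x* = 1164/23.
With the rebate, buyers effectively pay Pb = Ps − 25, where Ps is the price sellers receive.
Demand in terms of Ps becomes xd = 196 − 3.2(Ps − 25) = 276 - 3.2Ps. Setting this equal to supply: 276 - 3.2Ps = -222 + 6Ps, so Ps = 1245/23.
Buyers pay Pb = 1245/23 − 25 = 670/23; x' = -222 + 6·(1245/23) = 2364/23.
The subsidy expands output by 2364/23 − 1164/23 = 1200/23 past the efficient level; on those units the gap between marginal cost and willingness to pay runs from 0 up to 25.
DWL = ½ × 25 × 1200/23 = 15000/23.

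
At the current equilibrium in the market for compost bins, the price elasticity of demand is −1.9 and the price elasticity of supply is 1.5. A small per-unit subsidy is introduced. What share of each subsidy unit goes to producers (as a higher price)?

Producer share = 19/34

For a small subsidy around the equilibrium, the benefit split depends on the relative slopes, which at a point are proportional to the elasticities.
Buyer share = εs/(εs + |εd|) = 1.5/(1.5 + 1.9) = 15/34; seller share = |εd|/(εs + |εd|) = 19/34.
So producers capture 19/34 of the subsidy.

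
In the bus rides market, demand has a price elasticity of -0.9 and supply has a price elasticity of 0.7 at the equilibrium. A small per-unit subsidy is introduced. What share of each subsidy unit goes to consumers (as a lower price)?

For a small subsidy around the equilibrium, the benefit split depends on the relative slopes, which at a point are proportional to the elasticities.
Buyer share = εs/(εs + |εd|) = 0.7/(0.7 + 0.9) = 0.4375; seller share = |εd|/(εs + |εd|) = 0.5625.

Consumer share = 0.4375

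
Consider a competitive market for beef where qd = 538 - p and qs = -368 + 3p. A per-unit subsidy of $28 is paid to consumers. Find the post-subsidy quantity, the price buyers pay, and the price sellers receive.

Pre-subsidy: 538 - p = -368 + 3p gives p* = 226.5, q* = 311.5.
With the rebate, buyers effectively pay pb = ps − 28, where ps is the price sellers receive.
Demand in terms of ps becomes qd = 538 − 1(ps − 28) = 566 - ps. Setting this equal to supply: 566 - ps = -368 + 3ps, so ps = 233.5.
Buyers pay pb = 233.5 − 28 = 205.5; q' = -368 + 3·233.5 = 332.5.

q' = 332.5; buyers pay $205.5; sellers receive $233.5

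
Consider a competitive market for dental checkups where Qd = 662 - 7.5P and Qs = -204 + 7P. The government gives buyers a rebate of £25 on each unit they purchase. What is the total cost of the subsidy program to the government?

Pre-subsidy: 662 - 7.5P = -204 + 7P gives P* = 1732/29, Q* = 6208/29.
With the rebate, buyers effectively pay Pb = Ps − 25, where Ps is the price sellers receive.
Demand in terms of Ps becomes Qd = 662 − 7.5(Ps − 25) = 849.5 - 7.5Ps. Setting this equal to supply: 849.5 - 7.5Ps = -204 + 7Ps, so Ps = 2107/29.
Buyers pay Pb = 2107/29 − 25 = 1382/29; Q' = -204 + 7·(2107/29) = 8833/29.
Government outlay = subsidy × quantity = 25 × 8833/29 = 220825/29.

Government cost = 220825/29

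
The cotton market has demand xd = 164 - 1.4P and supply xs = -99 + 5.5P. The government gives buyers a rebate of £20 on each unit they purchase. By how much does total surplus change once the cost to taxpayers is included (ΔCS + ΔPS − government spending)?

Pre-subsidy: 164 - 1.4P = -99 + 5.5P gives P* = 2630/69, x* = 7634/69.
With the rebate, buyers effectively pay Pb = Ps − 20, where Ps is the price sellers receive.
Demand in terms of Ps becomes xd = 164 − 1.4(Ps − 20) = 192 - 1.4Ps. Setting this equal to supply: 192 - 1.4Ps = -99 + 5.5Ps, so Ps = 970/23.
Buyers pay Pb = 970/23 − 20 = 510/23; x' = -99 + 5.5·(970/23) = 3058/23.
ΔCS = ½(7634/69 + 3058/23)(2630/69 − 510/23) = 9244400/4761; ΔPS = ½(7634/69 + 3058/23)(970/23 − 2630/69) = 2353120/4761.
Government spending = 20 × 3058/23 = 61160/23.
Net change = 9244400/4761 + 2353120/4761 − 61160/23 = -15400/69. The loss equals the DWL triangle ½·20·1540/69.

Net change in total surplus = -15400/69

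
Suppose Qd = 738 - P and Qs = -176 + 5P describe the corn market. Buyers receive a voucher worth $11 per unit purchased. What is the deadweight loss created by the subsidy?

Deadweight loss = 605/12

Pre-subsidy: 738 - P = -176 + 5P gives P* = 457/3, Q* = 1757/3.
With the rebate, buyers effectively pay Pb = Ps − 11, where Ps is the price sellers receive.
Demand in terms of Ps becomes Qd = 738 − 1(Ps − 11) = 749 - Ps. Setting this equal to supply: 749 - Ps = -176 + 5Ps, so Ps = 925/6.
Buyers pay Pb = 925/6 − 11 = 859/6; Q' = -176 + 5·(925/6) = 3569/6.
The subsidy expands output by 3569/6 − 1757/3 = 55/6 past the efficient level; on those units the gap between marginal cost and willingness to pay runs from 0 up to 11.
DWL = ½ × 11 × 55/6 = 605/12.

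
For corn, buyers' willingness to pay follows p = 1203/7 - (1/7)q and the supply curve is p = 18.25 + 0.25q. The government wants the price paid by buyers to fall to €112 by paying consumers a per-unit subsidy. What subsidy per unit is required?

Required subsidy s = €11 per unit

At a buyer price of 112, quantity demanded is 1203 − 7·112 = 419.
Sellers supply 419 only when they receive ps = 18.25 + 0.25·419 = 123.
s = ps − pb = 123 − 112 = 11.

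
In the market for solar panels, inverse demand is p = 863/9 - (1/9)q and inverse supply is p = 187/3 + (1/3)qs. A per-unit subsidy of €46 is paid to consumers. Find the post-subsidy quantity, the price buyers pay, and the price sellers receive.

q' = 179; buyers pay €76; sellers receive €122

Pre-subsidy: 863/9 - (1/9)q = 187/3 + (1/3)q gives q* = 75.5 and p* = 87.5.
With the rebate, buyers effectively pay pb = ps − 46, where ps is the price sellers receive.
On the curves, pb = 863/9 - (1/9)q and ps = 187/3 + (1/3)q; the wedge ps − pb = 46 gives 187/3 + (1/3)q − (863/9 - (1/9)q) = 46, so q' = 179.
Then pb = 863/9 − (1/9)·179 = 76 and ps = 187/3 + (1/3)·179 = 122.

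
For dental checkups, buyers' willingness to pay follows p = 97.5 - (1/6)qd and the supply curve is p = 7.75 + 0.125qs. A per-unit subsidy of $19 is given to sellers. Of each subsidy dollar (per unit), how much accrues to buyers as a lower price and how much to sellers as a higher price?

Pre-subsidy: 97.5 - (1/6)q = 7.75 + 0.125q gives q* = 2154/7 and p* = 647/14.
With the subsidy, sellers receive ps = pb + 19 for each unit, where pb is the price buyers pay.
On the curves, pb = 97.5 - (1/6)q and ps = 7.75 + 0.125q; the wedge ps − pb = 19 gives 7.75 + 0.125q − (97.5 - (1/6)q) = 19, so q' = 2610/7.
Then pb = 97.5 − (1/6)·(2610/7) = 495/14 and ps = 7.75 + 0.125·(2610/7) = 761/14.
Buyers' price falls by p* − pb = 647/14 − 495/14 = 76/7; sellers' price rises by ps − p* = 761/14 − 647/14 = 57/7.

Buyers gain 76/7 per unit; sellers gain 57/7 per unit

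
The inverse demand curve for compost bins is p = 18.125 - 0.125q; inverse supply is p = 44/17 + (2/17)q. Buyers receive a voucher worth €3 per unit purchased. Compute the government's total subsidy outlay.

Pre-subsidy: 18.125 - 0.125q = 44/17 + (2/17)q gives q* = 2113/33 and p* = 334/33.
With the rebate, buyers effectively pay pb = ps − 3, where ps is the price sellers receive.
On the curves, pb = 18.125 - 0.125q and ps = 44/17 + (2/17)q; the wedge ps − pb = 3 gives 44/17 + (2/17)q − (18.125 - 0.125q) = 3, so q' = 2521/33.
Then pb = 18.125 − 0.125·(2521/33) = 283/33 and ps = 44/17 + (2/17)·(2521/33) = 382/33.
Government outlay = subsidy × quantity = 3 × 2521/33 = 2521/11.

Government cost = 2521/11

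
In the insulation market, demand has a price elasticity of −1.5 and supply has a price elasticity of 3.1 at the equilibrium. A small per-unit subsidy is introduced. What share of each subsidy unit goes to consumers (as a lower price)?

For a small subsidy around the equilibrium, the benefit split depends on the relative slopes, which at a point are proportional to the elasticities.
Buyer share = εs/(εs + |εd|) = 3.1/(3.1 + 1.5) = 31/46; seller share = |εd|/(εs + |εd|) = 15/46.

Consumer share = 31/46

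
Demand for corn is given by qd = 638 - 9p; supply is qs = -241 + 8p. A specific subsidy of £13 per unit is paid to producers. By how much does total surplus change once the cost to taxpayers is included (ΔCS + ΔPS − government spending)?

Net change in total surplus = -6084/17

Pre-subsidy: 638 - 9p = -241 + 8p gives p* = 879/17, q* = 2935/17.
With the subsidy, sellers receive ps = pb + 13 for each unit, where pb is the price buyers pay.
Supply in terms of pb becomes qs = -241 + 8(pb + 13) = -137 + 8pb. Setting this equal to demand: 638 - 9pb = -137 + 8pb, so pb = 775/17.
Sellers receive ps = 775/17 + 13 = 996/17; q' = 638 − 9·(775/17) = 3871/17.
ΔCS = ½(2935/17 + 3871/17)(879/17 − 775/17) = 353912/289; ΔPS = ½(2935/17 + 3871/17)(996/17 − 879/17) = 398151/289.
Government spending = 13 × 3871/17 = 50323/17.
Net change = 353912/289 + 398151/289 − 50323/17 = -6084/17. The loss equals the DWL triangle ½·13·936/17.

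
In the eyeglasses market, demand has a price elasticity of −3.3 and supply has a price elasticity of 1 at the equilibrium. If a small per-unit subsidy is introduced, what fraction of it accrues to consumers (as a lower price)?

For a small subsidy around the equilibrium, the benefit split depends on the relative slopes, which at a point are proportional to the elasticities.
Buyer share = εs/(εs + |εd|) = 1/(1 + 3.3) = 10/43; seller share = |εd|/(εs + |εd|) = 33/43.

Consumer share = 10/43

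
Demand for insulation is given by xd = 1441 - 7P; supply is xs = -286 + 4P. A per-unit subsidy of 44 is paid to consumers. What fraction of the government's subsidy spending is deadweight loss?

DWL / government spending = 28/227

Pre-subsidy: 1441 - 7P = -286 + 4P gives P* = 157, x* = 342.
With the rebate, buyers effectively pay Pb = Ps − 44, where Ps is the price sellers receive.
Demand in terms of Ps becomes xd = 1441 − 7(Ps − 44) = 1749 - 7Ps. Setting this equal to supply: 1749 - 7Ps = -286 + 4Ps, so Ps = 185.
Buyers pay Pb = 185 − 44 = 141; x' = -286 + 4·185 = 454.
ΔCS = ½(342 + 454)(157 − 141) = 6368; ΔPS = ½(342 + 454)(185 − 157) = 11144.
Government spending = 44 × 454 = 19976.
DWL = ½ × 44 × (454 − 342) = 2464; fraction = 2464 / 19976 = 28/227.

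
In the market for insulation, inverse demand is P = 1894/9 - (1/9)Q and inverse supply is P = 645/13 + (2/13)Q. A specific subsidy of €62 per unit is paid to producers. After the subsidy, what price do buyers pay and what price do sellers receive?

Buyers pay €117; sellers receive €179

Pre-subsidy: 1894/9 - (1/9)Q = 645/13 + (2/13)Q gives Q* = 607 and P* = 143.
With the subsidy, sellers receive Ps = Pb + 62 for each unit, where Pb is the price buyers pay.
On the curves, Pb = 1894/9 - (1/9)Q and Ps = 645/13 + (2/13)Q; the wedge Ps − Pb = 62 gives 645/13 + (2/13)Q − (1894/9 - (1/9)Q) = 62, so Q' = 841.
Then Pb = 1894/9 − (1/9)·841 = 117 and Ps = 645/13 + (2/13)·841 = 179.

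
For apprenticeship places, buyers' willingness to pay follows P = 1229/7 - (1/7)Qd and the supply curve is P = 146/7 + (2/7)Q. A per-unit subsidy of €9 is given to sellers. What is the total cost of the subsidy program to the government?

Government cost = €3438

Pre-subsidy: 1229/7 - (1/7)Q = 146/7 + (2/7)Q gives Q* = 361 and P* = 124.
With the subsidy, sellers receive Ps = Pb + 9 for each unit, where Pb is the price buyers pay.
On the curves, Pb = 1229/7 - (1/7)Q and Ps = 146/7 + (2/7)Q; the wedge Ps − Pb = 9 gives 146/7 + (2/7)Q − (1229/7 - (1/7)Q) = 9, so Q' = 382.
Then Pb = 1229/7 − (1/7)·382 = 121 and Ps = 146/7 + (2/7)·382 = 130.
Government outlay = subsidy × quantity = 9 × 382 = 3438.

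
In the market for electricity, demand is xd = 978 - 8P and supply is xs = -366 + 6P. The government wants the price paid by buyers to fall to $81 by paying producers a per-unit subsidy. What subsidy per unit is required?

At a buyer price of 81, quantity demanded is 978 − 8·81 = 330.
Sellers supply 330 only when they receive Ps with -366 + 6·Ps = 330, i.e. Ps = 116.
s = Ps − Pb = 116 − 81 = 35.

Required subsidy s = $35 per unit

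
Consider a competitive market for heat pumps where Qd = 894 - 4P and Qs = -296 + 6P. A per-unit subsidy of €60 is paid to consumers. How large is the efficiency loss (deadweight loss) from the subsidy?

Deadweight loss = €4320

Pre-subsidy: 894 - 4P = -296 + 6P gives P* = 119, Q* = 418.
With the rebate, buyers effectively pay Pb = Ps − 60, where Ps is the price sellers receive.
Demand in terms of Ps becomes Qd = 894 − 4(Ps − 60) = 1134 - 4Ps. Setting this equal to supply: 1134 - 4Ps = -296 + 6Ps, so Ps = 143.
Buyers pay Pb = 143 − 60 = 83; Q' = -296 + 6·143 = 562.
The subsidy expands output by 562 − 418 = 144 past the efficient level; on those units the gap between marginal cost and willingness to pay runs from 0 up to 60.
DWL = ½ × 60 × 144 = 4320.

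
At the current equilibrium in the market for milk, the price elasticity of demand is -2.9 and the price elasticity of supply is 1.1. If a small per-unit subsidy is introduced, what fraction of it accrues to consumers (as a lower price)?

Consumer share = 0.275

For a small subsidy around the equilibrium, the benefit split depends on the relative slopes, which at a point are proportional to the elasticities.
Buyer share = εs/(εs + |εd|) = 1.1/(1.1 + 2.9) = 0.275; seller share = |εd|/(εs + |εd|) = 0.725.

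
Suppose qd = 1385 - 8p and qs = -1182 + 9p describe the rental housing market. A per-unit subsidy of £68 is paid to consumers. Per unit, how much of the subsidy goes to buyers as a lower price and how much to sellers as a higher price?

Pre-subsidy: 1385 - 8p = -1182 + 9p gives p* = 151, q* = 177.
With the rebate, buyers effectively pay pb = ps − 68, where ps is the price sellers receive.
Demand in terms of ps becomes qd = 1385 − 8(ps − 68) = 1929 - 8ps. Setting this equal to supply: 1929 - 8ps = -1182 + 9ps, so ps = 183.
Buyers pay pb = 183 − 68 = 115; q' = -1182 + 9·183 = 465.
Buyers' price falls by p* − pb = 151 − 115 = 36; sellers' price rises by ps − p* = 183 − 151 = 32.

Buyers gain £36 per unit; sellers gain £32 per unit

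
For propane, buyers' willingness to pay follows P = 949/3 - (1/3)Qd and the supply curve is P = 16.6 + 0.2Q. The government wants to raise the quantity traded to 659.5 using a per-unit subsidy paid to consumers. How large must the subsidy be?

At Q = 659.5, from the demand curve buyers pay Pb = 949/3 − (1/3)·659.5 = 96.5; from the supply curve sellers need Ps = 16.6 + 0.2·659.5 = 148.5.
The subsidy must fill the gap: s = Ps − Pb = 148.5 − 96.5 = 52.

Required subsidy s = 52 per unit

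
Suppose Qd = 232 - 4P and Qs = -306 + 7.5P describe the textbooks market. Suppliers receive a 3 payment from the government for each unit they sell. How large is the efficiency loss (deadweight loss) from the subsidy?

Pre-subsidy: 232 - 4P = -306 + 7.5P gives P* = 1076/23, Q* = 1032/23.
With the subsidy, sellers receive Ps = Pb + 3 for each unit, where Pb is the price buyers pay.
Supply in terms of Pb becomes Qs = -306 + 7.5(Pb + 3) = -283.5 + 7.5Pb. Setting this equal to demand: 232 - 4Pb = -283.5 + 7.5Pb, so Pb = 1031/23.
Sellers receive Ps = 1031/23 + 3 = 1100/23; Q' = 232 − 4·(1031/23) = 1212/23.
The subsidy expands output by 1212/23 − 1032/23 = 180/23 past the efficient level; on those units the gap between marginal cost and willingness to pay runs from 0 up to 3.
DWL = ½ × 3 × 180/23 = 270/23.

Deadweight loss = 270/23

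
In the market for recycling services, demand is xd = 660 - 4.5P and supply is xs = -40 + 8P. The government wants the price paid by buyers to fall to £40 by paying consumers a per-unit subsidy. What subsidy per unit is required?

At a buyer price of 40, quantity demanded is 660 − 4.5·40 = 480.
Sellers supply 480 only when they receive Ps with -40 + 8·Ps = 480, i.e. Ps = 65.
s = Ps − Pb = 65 − 40 = 25.

Required subsidy s = £25 per unit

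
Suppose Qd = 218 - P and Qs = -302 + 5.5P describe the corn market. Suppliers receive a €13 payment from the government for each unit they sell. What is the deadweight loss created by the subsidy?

Pre-subsidy: 218 - P = -302 + 5.5P gives P* = 80, Q* = 138.
With the subsidy, sellers receive Ps = Pb + 13 for each unit, where Pb is the price buyers pay.
Supply in terms of Pb becomes Qs = -302 + 5.5(Pb + 13) = -230.5 + 5.5Pb. Setting this equal to demand: 218 - Pb = -230.5 + 5.5Pb, so Pb = 69.
Sellers receive Ps = 69 + 13 = 82; Q' = 218 − 1·69 = 149.
The subsidy expands output by 149 − 138 = 11 past the efficient level; on those units the gap between marginal cost and willingness to pay runs from 0 up to 13.
DWL = ½ × 13 × 11 = 71.5.

Deadweight loss = €71.5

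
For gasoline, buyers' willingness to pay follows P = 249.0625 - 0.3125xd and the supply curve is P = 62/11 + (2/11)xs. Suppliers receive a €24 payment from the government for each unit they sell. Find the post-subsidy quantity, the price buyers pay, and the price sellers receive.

x' = 541; buyers pay €80; sellers receive €104

Pre-subsidy: 249.0625 - 0.3125x = 62/11 + (2/11)x gives x* = 14281/29 and P* = 2760/29.
With the subsidy, sellers receive Ps = Pb + 24 for each unit, where Pb is the price buyers pay.
On the curves, Pb = 249.0625 - 0.3125x and Ps = 62/11 + (2/11)x; the wedge Ps − Pb = 24 gives 62/11 + (2/11)x − (249.0625 - 0.3125x) = 24, so x' = 541.
Then Pb = 249.0625 − 0.3125·541 = 80 and Ps = 62/11 + (2/11)·541 = 104.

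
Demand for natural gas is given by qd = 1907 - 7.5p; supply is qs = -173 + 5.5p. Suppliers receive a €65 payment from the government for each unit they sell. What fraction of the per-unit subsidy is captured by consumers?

Pre-subsidy: 1907 - 7.5p = -173 + 5.5p gives p* = 160, q* = 707.
With the subsidy, sellers receive ps = pb + 65 for each unit, where pb is the price buyers pay.
Supply in terms of pb becomes qs = -173 + 5.5(pb + 65) = 184.5 + 5.5pb. Setting this equal to demand: 1907 - 7.5pb = 184.5 + 5.5pb, so pb = 132.5.
Sellers receive ps = 132.5 + 65 = 197.5; q' = 1907 − 7.5·132.5 = 913.25.
Buyers' price falls by p* − pb = 160 − 132.5 = 27.5; sellers' price rises by ps − p* = 197.5 − 160 = 37.5.
So consumers capture 27.5/65 = 11/26 of each unit of subsidy.

Consumer share = 11/26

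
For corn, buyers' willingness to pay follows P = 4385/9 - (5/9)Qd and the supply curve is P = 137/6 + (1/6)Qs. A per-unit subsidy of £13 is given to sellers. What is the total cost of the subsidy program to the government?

Government cost = £8593

Pre-subsidy: 4385/9 - (5/9)Q = 137/6 + (1/6)Q gives Q* = 643 and P* = 130.
With the subsidy, sellers receive Ps = Pb + 13 for each unit, where Pb is the price buyers pay.
On the curves, Pb = 4385/9 - (5/9)Q and Ps = 137/6 + (1/6)Q; the wedge Ps − Pb = 13 gives 137/6 + (1/6)Q − (4385/9 - (5/9)Q) = 13, so Q' = 661.
Then Pb = 4385/9 − (5/9)·661 = 120 and Ps = 137/6 + (1/6)·661 = 133.
Government outlay = subsidy × quantity = 13 × 661 = 8593.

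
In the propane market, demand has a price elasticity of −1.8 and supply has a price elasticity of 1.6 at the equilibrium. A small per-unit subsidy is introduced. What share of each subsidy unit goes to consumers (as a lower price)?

Consumer share = 8/17

For a small subsidy around the equilibrium, the benefit split depends on the relative slopes, which at a point are proportional to the elasticities.
Buyer share = εs/(εs + |εd|) = 1.6/(1.6 + 1.8) = 8/17; seller share = |εd|/(εs + |εd|) = 9/17.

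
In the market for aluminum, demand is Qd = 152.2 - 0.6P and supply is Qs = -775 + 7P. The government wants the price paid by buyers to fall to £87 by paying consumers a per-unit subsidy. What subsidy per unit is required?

At a buyer price of 87, quantity demanded is 152.2 − 0.6·87 = 100.
Sellers supply 100 only when they receive Ps with -775 + 7·Ps = 100, i.e. Ps = 125.
s = Ps − Pb = 125 − 87 = 38.

Required subsidy s = £38 per unit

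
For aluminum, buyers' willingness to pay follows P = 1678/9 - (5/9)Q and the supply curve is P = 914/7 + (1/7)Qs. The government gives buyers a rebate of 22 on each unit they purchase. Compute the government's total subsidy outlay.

Government cost = 2453

Pre-subsidy: 1678/9 - (5/9)Q = 914/7 + (1/7)Q gives Q* = 80 and P* = 142.
With the rebate, buyers effectively pay Pb = Ps − 22, where Ps is the price sellers receive.
On the curves, Pb = 1678/9 - (5/9)Q and Ps = 914/7 + (1/7)Q; the wedge Ps − Pb = 22 gives 914/7 + (1/7)Q − (1678/9 - (5/9)Q) = 22, so Q' = 111.5.
Then Pb = 1678/9 − (5/9)·111.5 = 124.5 and Ps = 914/7 + (1/7)·111.5 = 146.5.
Government outlay = subsidy × quantity = 22 × 111.5 = 2453.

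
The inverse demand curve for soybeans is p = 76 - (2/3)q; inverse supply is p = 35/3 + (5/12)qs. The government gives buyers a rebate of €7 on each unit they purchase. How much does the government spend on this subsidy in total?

Government cost = 5992/13

Pre-subsidy: 76 - (2/3)q = 35/3 + (5/12)q gives q* = 772/13 and p* = 1420/39.
With the rebate, buyers effectively pay pb = ps − 7, where ps is the price sellers receive.
On the curves, pb = 76 - (2/3)q and ps = 35/3 + (5/12)q; the wedge ps − pb = 7 gives 35/3 + (5/12)q − (76 - (2/3)q) = 7, so q' = 856/13.
Then pb = 76 − (2/3)·(856/13) = 1252/39 and ps = 35/3 + (5/12)·(856/13) = 1525/39.
Government outlay = subsidy × quantity = 7 × 856/13 = 5992/13.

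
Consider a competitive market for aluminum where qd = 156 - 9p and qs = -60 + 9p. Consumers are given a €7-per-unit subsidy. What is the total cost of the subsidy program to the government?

Pre-subsidy: 156 - 9p = -60 + 9p gives p* = 12, q* = 48.
With the rebate, buyers effectively pay pb = ps − 7, where ps is the price sellers receive.
Demand in terms of ps becomes qd = 156 − 9(ps − 7) = 219 - 9ps. Setting this equal to supply: 219 - 9ps = -60 + 9ps, so ps = 15.5.
Buyers pay pb = 15.5 − 7 = 8.5; q' = -60 + 9·15.5 = 79.5.
Government outlay = subsidy × quantity = 7 × 79.5 = 556.5.

Government cost = €556.5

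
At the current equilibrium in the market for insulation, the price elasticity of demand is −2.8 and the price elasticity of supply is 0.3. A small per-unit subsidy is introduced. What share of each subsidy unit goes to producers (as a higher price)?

For a small subsidy around the equilibrium, the benefit split depends on the relative slopes, which at a point are proportional to the elasticities.
Buyer share = εs/(εs + |εd|) = 0.3/(0.3 + 2.8) = 3/31; seller share = |εd|/(εs + |εd|) = 28/31.
So producers capture 28/31 of the subsidy.

Producer share = 28/31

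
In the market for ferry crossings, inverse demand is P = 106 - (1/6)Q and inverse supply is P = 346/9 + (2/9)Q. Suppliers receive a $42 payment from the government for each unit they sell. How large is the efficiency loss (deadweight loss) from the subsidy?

Deadweight loss = $2268

Pre-subsidy: 106 - (1/6)Q = 346/9 + (2/9)Q gives Q* = 1216/7 and P* = 1618/21.
With the subsidy, sellers receive Ps = Pb + 42 for each unit, where Pb is the price buyers pay.
On the curves, Pb = 106 - (1/6)Q and Ps = 346/9 + (2/9)Q; the wedge Ps − Pb = 42 gives 346/9 + (2/9)Q − (106 - (1/6)Q) = 42, so Q' = 1972/7.
Then Pb = 106 − (1/6)·(1972/7) = 1240/21 and Ps = 346/9 + (2/9)·(1972/7) = 2122/21.
The subsidy expands output by 1972/7 − 1216/7 = 108 past the efficient level; on those units the gap between marginal cost and willingness to pay runs from 0 up to 42.
DWL = ½ × 42 × 108 = 2268.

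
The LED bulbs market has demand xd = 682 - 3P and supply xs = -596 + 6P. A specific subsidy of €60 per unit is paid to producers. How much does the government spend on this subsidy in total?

Pre-subsidy: 682 - 3P = -596 + 6P gives P* = 142, x* = 256.
With the subsidy, sellers receive Ps = Pb + 60 for each unit, where Pb is the price buyers pay.
Supply in terms of Pb becomes xs = -596 + 6(Pb + 60) = -236 + 6Pb. Setting this equal to demand: 682 - 3Pb = -236 + 6Pb, so Pb = 102.
Sellers receive Ps = 102 + 60 = 162; x' = 682 − 3·102 = 376.
Government outlay = subsidy × quantity = 60 × 376 = 22560.

Government cost = €22560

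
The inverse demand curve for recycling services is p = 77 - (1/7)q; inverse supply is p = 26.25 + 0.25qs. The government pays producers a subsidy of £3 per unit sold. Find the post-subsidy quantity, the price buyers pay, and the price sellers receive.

Pre-subsidy: 77 - (1/7)q = 26.25 + 0.25q gives q* = 1421/11 and p* = 644/11.
With the subsidy, sellers receive ps = pb + 3 for each unit, where pb is the price buyers pay.
On the curves, pb = 77 - (1/7)q and ps = 26.25 + 0.25q; the wedge ps − pb = 3 gives 26.25 + 0.25q − (77 - (1/7)q) = 3, so q' = 1505/11.
Then pb = 77 − (1/7)·(1505/11) = 632/11 and ps = 26.25 + 0.25·(1505/11) = 665/11.

q' = 1505/11; buyers pay 632/11; sellers receive 665/11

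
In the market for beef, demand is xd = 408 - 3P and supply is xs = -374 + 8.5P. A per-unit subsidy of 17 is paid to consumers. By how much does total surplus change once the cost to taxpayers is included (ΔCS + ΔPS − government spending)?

Net change in total surplus = -14739/46

Pre-subsidy: 408 - 3P = -374 + 8.5P gives P* = 68, x* = 204.
With the rebate, buyers effectively pay Pb = Ps − 17, where Ps is the price sellers receive.
Demand in terms of Ps becomes xd = 408 − 3(Ps − 17) = 459 - 3Ps. Setting this equal to supply: 459 - 3Ps = -374 + 8.5Ps, so Ps = 1666/23.
Buyers pay Pb = 1666/23 − 17 = 1275/23; x' = -374 + 8.5·(1666/23) = 5559/23.
ΔCS = ½(204 + 5559/23)(68 − 1275/23) = 2962539/1058; ΔPS = ½(204 + 5559/23)(1666/23 − 68) = 522801/529.
Government spending = 17 × 5559/23 = 94503/23.
Net change = 2962539/1058 + 522801/529 − 94503/23 = -14739/46. The loss equals the DWL triangle ½·17·867/23.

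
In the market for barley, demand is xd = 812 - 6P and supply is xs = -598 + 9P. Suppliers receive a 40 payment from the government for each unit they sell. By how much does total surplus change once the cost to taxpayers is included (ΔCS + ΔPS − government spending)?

Net change in total surplus = -2880

Pre-subsidy: 812 - 6P = -598 + 9P gives P* = 94, x* = 248.
With the subsidy, sellers receive Ps = Pb + 40 for each unit, where Pb is the price buyers pay.
Supply in terms of Pb becomes xs = -598 + 9(Pb + 40) = -238 + 9Pb. Setting this equal to demand: 812 - 6Pb = -238 + 9Pb, so Pb = 70.
Sellers receive Ps = 70 + 40 = 110; x' = 812 − 6·70 = 392.
ΔCS = ½(248 + 392)(94 − 70) = 7680; ΔPS = ½(248 + 392)(110 − 94) = 5120.
Government spending = 40 × 392 = 15680.
Net change = 7680 + 5120 − 15680 = -2880. The loss equals the DWL triangle ½·40·144.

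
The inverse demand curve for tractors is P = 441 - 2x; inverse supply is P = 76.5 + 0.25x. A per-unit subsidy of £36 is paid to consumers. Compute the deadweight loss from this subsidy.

Deadweight loss = £288

Pre-subsidy: 441 - 2x = 76.5 + 0.25x gives x* = 162 and P* = 117.
With the rebate, buyers effectively pay Pb = Ps − 36, where Ps is the price sellers receive.
On the curves, Pb = 441 - 2x and Ps = 76.5 + 0.25x; the wedge Ps − Pb = 36 gives 76.5 + 0.25x − (441 - 2x) = 36, so x' = 178.
Then Pb = 441 − 2·178 = 85 and Ps = 76.5 + 0.25·178 = 121.
The subsidy expands output by 178 − 162 = 16 past the efficient level; on those units the gap between marginal cost and willingness to pay runs from 0 up to 36.
DWL = ½ × 36 × 16 = 288.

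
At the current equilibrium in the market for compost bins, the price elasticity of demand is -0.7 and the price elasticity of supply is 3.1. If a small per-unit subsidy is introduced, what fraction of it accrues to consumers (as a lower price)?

Consumer share = 31/38

For a small subsidy around the equilibrium, the benefit split depends on the relative slopes, which at a point are proportional to the elasticities.
Buyer share = εs/(εs + |εd|) = 3.1/(3.1 + 0.7) = 31/38; seller share = |εd|/(εs + |εd|) = 7/38.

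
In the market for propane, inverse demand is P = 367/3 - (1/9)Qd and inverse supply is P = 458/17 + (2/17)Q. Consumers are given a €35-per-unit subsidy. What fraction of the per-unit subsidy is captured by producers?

Producer share = 18/35

Pre-subsidy: 367/3 - (1/9)Q = 458/17 + (2/17)Q gives Q* = 417 and P* = 76.
With the rebate, buyers effectively pay Pb = Ps − 35, where Ps is the price sellers receive.
On the curves, Pb = 367/3 - (1/9)Q and Ps = 458/17 + (2/17)Q; the wedge Ps − Pb = 35 gives 458/17 + (2/17)Q − (367/3 - (1/9)Q) = 35, so Q' = 570.
Then Pb = 367/3 − (1/9)·570 = 59 and Ps = 458/17 + (2/17)·570 = 94.
Buyers' price falls by P* − Pb = 76 − 59 = 17; sellers' price rises by Ps − P* = 94 − 76 = 18.
So producers capture 18/35 = 18/35 of each unit of subsidy.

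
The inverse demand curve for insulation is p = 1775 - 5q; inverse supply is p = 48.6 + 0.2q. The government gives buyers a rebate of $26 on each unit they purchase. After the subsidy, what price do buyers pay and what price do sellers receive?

Pre-subsidy: 1775 - 5q = 48.6 + 0.2q gives q* = 332 and p* = 115.
With the rebate, buyers effectively pay pb = ps − 26, where ps is the price sellers receive.
On the curves, pb = 1775 - 5q and ps = 48.6 + 0.2q; the wedge ps − pb = 26 gives 48.6 + 0.2q − (1775 - 5q) = 26, so q' = 337.
Then pb = 1775 − 5·337 = 90 and ps = 48.6 + 0.2·337 = 116.

Buyers pay $90; sellers receive $116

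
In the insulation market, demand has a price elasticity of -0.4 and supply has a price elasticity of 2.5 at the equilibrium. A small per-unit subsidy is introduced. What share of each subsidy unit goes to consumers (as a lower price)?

For a small subsidy around the equilibrium, the benefit split depends on the relative slopes, which at a point are proportional to the elasticities.
Buyer share = εs/(εs + |εd|) = 2.5/(2.5 + 0.4) = 25/29; seller share = |εd|/(εs + |εd|) = 4/29.

Consumer share = 25/29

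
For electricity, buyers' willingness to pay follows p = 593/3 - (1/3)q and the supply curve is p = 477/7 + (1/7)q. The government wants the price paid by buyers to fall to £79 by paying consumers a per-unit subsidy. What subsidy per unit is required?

Required subsidy s = £40 per unit

At a buyer price of 79, quantity demanded is 593 − 3·79 = 356.
Sellers supply 356 only when they receive ps = 477/7 + (1/7)·356 = 119.
s = ps − pb = 119 − 79 = 40.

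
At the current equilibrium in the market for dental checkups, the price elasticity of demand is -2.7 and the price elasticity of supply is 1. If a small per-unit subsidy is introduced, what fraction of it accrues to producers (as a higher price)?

For a small subsidy around the equilibrium, the benefit split depends on the relative slopes, which at a point are proportional to the elasticities.
Buyer share = εs/(εs + |εd|) = 1/(1 + 2.7) = 10/37; seller share = |εd|/(εs + |εd|) = 27/37.
So producers capture 27/37 of the subsidy.

Producer share = 27/37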